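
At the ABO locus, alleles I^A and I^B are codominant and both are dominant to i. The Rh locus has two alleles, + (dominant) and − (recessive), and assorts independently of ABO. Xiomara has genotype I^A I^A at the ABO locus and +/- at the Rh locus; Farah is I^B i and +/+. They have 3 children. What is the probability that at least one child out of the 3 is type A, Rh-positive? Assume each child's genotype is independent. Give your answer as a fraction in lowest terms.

7/8

ABO cross I^A I^A × I^B i → 1/2 A, 1/2 AB.
Rh cross +/- × +/+ → 1 Rh+; so P(type A, Rh-positive) = 1/2 × 1 = 1/2 per child.
P(none) = (1/2)^3 = 1/8; P(at least one) = 1 − 1/8 = 7/8.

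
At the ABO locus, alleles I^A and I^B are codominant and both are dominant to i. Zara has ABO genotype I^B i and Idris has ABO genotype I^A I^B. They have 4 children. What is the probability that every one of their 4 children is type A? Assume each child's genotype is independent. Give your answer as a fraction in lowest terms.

ABO cross I^B i × I^A I^B → 1/4 A, 1/2 B, 1/4 AB.
So P(type A) = 1/4 per child.
All 4 independent: (1/4)^4 = 1/256.

1/256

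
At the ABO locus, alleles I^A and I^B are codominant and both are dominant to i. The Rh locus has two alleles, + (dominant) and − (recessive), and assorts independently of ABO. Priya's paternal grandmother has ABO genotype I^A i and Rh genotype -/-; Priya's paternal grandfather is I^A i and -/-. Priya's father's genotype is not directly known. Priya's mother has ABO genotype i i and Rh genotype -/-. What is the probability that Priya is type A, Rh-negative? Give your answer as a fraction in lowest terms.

1/2

Priya's father's ABO genotype from I^A i × I^A i: 1/4 I^A I^A, 1/2 I^A i, 1/4 i i.
Crossing each possibility with the mother i i and summing P(type A): 1/4·1 + 1/2·1/2 + 1/4·0 = 1/2.
Similarly for Rh via the father's Rh distribution: P(Rh-) = 1.
Independent loci: 1/2 × 1 = 1/2.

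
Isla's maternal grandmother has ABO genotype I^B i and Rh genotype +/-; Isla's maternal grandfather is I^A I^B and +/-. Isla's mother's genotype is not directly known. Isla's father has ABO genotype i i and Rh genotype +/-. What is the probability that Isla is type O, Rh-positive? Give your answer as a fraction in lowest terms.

Isla's mother's ABO genotype from I^B i × I^A I^B: 1/4 I^A I^B, 1/4 I^A i, 1/4 I^B I^B, 1/4 I^B i.
Crossing each possibility with the father i i and summing P(type O): 1/4·0 + 1/4·1/2 + 1/4·0 + 1/4·1/2 = 1/4.
Similarly for Rh via the mother's Rh distribution: P(Rh+) = 3/4.
Independent loci: 1/4 × 3/4 = 3/16.

3/16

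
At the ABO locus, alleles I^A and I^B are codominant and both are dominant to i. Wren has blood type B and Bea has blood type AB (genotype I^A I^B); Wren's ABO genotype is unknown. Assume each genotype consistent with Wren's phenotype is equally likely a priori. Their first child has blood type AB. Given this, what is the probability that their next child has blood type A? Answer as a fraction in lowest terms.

Possible genotypes: Wren ∈ {I^B I^B, I^B i}; Bea ∈ {I^A I^B}.
Weight each parental genotype pair by prior × P(type-AB child):
  I^B I^B × I^A I^B: posterior weight 2/3; P(next child type A) = 0.
  I^B i × I^A I^B: posterior weight 1/3; P(next child type A) = 1/4.
Weighted sum = 1/12.

1/12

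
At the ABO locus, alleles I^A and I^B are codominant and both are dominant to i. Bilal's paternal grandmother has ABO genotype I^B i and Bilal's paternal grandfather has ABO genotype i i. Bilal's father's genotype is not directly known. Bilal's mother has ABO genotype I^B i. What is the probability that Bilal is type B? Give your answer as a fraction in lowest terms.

Bilal's father's ABO genotype from I^B i × i i: 1/2 I^B i, 1/2 i i.
Crossing each possibility with the mother I^B i and summing P(type B): 1/2·3/4 + 1/2·1/2 = 5/8.

5/8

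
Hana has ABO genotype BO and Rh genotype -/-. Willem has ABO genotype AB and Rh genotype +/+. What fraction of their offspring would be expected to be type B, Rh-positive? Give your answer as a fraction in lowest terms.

1/2

ABO cross BO × AB → offspring phenotypes: 1/4 A, 1/2 B, 1/4 AB.
Rh cross -/- × +/+ → 1 Rh+.
Independent loci: P(type B, Rh-positive) = 1/2 × 1 = 1/2.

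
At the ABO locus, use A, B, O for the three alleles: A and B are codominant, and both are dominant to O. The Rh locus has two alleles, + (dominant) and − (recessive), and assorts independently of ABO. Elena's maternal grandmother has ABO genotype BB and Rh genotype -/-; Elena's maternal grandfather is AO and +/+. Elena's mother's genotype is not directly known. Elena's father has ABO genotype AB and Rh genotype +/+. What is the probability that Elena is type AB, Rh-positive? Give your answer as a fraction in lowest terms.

3/8

Elena's mother's ABO genotype from BB × AO: 1/2 AB, 1/2 BO.
Crossing each possibility with the father AB and summing P(type AB): 1/2·1/2 + 1/2·1/4 = 3/8.
Similarly for Rh via the mother's Rh distribution: P(Rh+) = 1.
Independent loci: 3/8 × 1 = 3/8.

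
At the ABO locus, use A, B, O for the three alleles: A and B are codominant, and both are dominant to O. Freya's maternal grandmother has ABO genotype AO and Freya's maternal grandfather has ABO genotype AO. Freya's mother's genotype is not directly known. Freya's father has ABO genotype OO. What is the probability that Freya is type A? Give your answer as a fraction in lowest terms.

Freya's mother's ABO genotype from AO × AO: 1/4 AA, 1/2 AO, 1/4 OO.
Crossing each possibility with the father OO and summing P(type A): 1/4·1 + 1/2·1/2 + 1/4·0 = 1/2.

1/2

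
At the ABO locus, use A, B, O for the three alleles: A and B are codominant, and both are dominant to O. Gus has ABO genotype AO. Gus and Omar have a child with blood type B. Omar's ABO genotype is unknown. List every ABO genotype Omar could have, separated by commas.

AB, BB, BO

For each candidate genotype of Omar, check whether crossing it with AO can produce every observed child phenotype.
  AA → possible child types {A} ✗
  AB → possible child types {A, B, AB} ✓
  AO → possible child types {O, A} ✗
  BB → possible child types {B, AB} ✓
  BO → possible child types {O, A, B, AB} ✓
  OO → possible child types {O, A} ✗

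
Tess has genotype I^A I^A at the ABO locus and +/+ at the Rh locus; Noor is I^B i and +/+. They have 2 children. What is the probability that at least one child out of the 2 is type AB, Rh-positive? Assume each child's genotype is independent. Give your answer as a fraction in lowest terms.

3/4

ABO cross I^A I^A × I^B i → 1/2 A, 1/2 AB.
Rh cross +/+ × +/+ → 1 Rh+; so P(type AB, Rh-positive) = 1/2 × 1 = 1/2 per child.
P(none) = (1/2)^2 = 1/4; P(at least one) = 1 − 1/4 = 3/4.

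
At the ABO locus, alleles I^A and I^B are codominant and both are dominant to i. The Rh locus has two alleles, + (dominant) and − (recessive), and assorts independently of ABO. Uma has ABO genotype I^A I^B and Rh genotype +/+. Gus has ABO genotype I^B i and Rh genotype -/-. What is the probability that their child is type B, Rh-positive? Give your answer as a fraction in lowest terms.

ABO cross I^A I^B × I^B i → offspring phenotypes: 1/4 A, 1/2 B, 1/4 AB.
Rh cross +/+ × -/- → 1 Rh+.
Independent loci: P(type B, Rh-positive) = 1/2 × 1 = 1/2.

1/2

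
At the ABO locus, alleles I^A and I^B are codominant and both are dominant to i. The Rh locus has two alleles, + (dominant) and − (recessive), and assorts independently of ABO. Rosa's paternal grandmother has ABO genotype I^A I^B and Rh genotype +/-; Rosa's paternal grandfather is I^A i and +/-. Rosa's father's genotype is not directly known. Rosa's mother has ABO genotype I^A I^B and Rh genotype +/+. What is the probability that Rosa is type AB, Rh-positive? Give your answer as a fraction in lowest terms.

Rosa's father's ABO genotype from I^A I^B × I^A i: 1/4 I^A I^A, 1/4 I^A I^B, 1/4 I^A i, 1/4 I^B i.
Crossing each possibility with the mother I^A I^B and summing P(type AB): 1/4·1/2 + 1/4·1/2 + 1/4·1/4 + 1/4·1/4 = 3/8.
Similarly for Rh via the father's Rh distribution: P(Rh+) = 1.
Independent loci: 3/8 × 1 = 3/8.

3/8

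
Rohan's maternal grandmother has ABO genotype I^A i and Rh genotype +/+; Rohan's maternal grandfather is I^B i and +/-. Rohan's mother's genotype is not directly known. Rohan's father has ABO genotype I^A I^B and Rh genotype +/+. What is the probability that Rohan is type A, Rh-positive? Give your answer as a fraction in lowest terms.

Rohan's mother's ABO genotype from I^A i × I^B i: 1/4 I^A I^B, 1/4 I^A i, 1/4 I^B i, 1/4 i i.
Crossing each possibility with the father I^A I^B and summing P(type A): 1/4·1/4 + 1/4·1/2 + 1/4·1/4 + 1/4·1/2 = 3/8.
Similarly for Rh via the mother's Rh distribution: P(Rh+) = 1.
Independent loci: 3/8 × 1 = 3/8.

3/8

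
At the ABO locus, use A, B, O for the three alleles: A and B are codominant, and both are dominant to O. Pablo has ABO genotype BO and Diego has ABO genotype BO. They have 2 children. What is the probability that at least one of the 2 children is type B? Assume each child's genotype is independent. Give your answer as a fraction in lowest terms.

ABO cross BO × BO → 1/4 O, 3/4 B.
So P(type B) = 3/4 per child.
P(none) = (1/4)^2 = 1/16; P(at least one) = 1 − 1/16 = 15/16.

15/16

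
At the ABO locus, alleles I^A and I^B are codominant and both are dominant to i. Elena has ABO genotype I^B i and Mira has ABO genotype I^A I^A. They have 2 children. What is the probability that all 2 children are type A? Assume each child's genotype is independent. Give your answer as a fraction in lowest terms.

1/4

ABO cross I^B i × I^A I^A → 1/2 A, 1/2 AB.
So P(type A) = 1/2 per child.
All 2 independent: (1/2)^2 = 1/4.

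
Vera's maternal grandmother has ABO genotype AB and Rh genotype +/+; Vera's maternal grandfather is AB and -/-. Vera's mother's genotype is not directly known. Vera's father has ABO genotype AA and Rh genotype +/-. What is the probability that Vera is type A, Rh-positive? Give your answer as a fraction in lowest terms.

3/8

Vera's mother's ABO genotype from AB × AB: 1/4 AA, 1/2 AB, 1/4 BB.
Crossing each possibility with the father AA and summing P(type A): 1/4·1 + 1/2·1/2 + 1/4·0 = 1/2.
Similarly for Rh via the mother's Rh distribution: P(Rh+) = 3/4.
Independent loci: 1/2 × 3/4 = 3/8.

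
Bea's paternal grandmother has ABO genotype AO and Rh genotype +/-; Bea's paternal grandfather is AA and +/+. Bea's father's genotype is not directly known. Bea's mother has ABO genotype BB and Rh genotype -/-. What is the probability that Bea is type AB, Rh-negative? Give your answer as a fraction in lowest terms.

Bea's father's ABO genotype from AO × AA: 1/2 AA, 1/2 AO.
Crossing each possibility with the mother BB and summing P(type AB): 1/2·1 + 1/2·1/2 = 3/4.
Similarly for Rh via the father's Rh distribution: P(Rh-) = 1/4.
Independent loci: 3/4 × 1/4 = 3/16.

3/16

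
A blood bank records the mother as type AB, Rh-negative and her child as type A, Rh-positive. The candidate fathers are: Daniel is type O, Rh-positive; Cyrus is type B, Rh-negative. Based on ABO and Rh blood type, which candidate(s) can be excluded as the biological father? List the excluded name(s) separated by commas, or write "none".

Cyrus

A candidate is excluded only if no genotype consistent with his phenotype could produce a type A, Rh-positive child with a type AB, Rh-negative mother.
Cyrus (type B, Rh-): no genotype consistent with that phenotype can produce a type-A Rh+ child with a type-AB mother.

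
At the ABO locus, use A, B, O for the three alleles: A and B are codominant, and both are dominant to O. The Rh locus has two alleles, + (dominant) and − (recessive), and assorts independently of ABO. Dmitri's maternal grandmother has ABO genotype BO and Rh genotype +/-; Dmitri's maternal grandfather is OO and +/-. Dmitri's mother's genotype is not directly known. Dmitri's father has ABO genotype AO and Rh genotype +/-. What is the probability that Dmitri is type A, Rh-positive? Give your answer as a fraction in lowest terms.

Dmitri's mother's ABO genotype from BO × OO: 1/2 BO, 1/2 OO.
Crossing each possibility with the father AO and summing P(type A): 1/2·1/4 + 1/2·1/2 = 3/8.
Similarly for Rh via the mother's Rh distribution: P(Rh+) = 3/4.
Independent loci: 3/8 × 3/4 = 9/32.

9/32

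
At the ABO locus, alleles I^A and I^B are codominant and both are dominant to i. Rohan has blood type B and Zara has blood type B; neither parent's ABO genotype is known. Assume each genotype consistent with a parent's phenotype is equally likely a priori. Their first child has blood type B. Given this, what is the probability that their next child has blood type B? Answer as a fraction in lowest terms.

Possible genotypes: Rohan ∈ {I^B I^B, I^B i}; Zara ∈ {I^B I^B, I^B i}.
Weight each parental genotype pair by prior × P(type-B child):
  I^B I^B × I^B I^B: posterior weight 4/15; P(next child type B) = 1.
  I^B I^B × I^B i: posterior weight 4/15; P(next child type B) = 1.
  I^B i × I^B I^B: posterior weight 4/15; P(next child type B) = 1.
  I^B i × I^B i: posterior weight 1/5; P(next child type B) = 3/4.
Weighted sum = 19/20.

19/20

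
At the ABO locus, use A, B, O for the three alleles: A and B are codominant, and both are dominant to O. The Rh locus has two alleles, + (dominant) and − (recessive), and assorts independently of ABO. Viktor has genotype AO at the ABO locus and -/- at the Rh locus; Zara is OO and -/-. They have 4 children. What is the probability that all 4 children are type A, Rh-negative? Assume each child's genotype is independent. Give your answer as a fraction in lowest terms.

ABO cross AO × OO → 1/2 O, 1/2 A.
Rh cross -/- × -/- → 1 Rh-; so P(type A, Rh-negative) = 1/2 × 1 = 1/2 per child.
All 4 independent: (1/2)^4 = 1/16.

1/16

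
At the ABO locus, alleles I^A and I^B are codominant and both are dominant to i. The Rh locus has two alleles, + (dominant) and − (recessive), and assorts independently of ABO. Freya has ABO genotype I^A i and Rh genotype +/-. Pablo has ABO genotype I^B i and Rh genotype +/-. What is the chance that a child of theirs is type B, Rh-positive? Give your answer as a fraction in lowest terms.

3/16

ABO cross I^A i × I^B i → offspring phenotypes: 1/4 O, 1/4 A, 1/4 B, 1/4 AB.
Rh cross +/- × +/- → 3/4 Rh+, 1/4 Rh-.
Independent loci: P(type B, Rh-positive) = 1/4 × 3/4 = 3/16.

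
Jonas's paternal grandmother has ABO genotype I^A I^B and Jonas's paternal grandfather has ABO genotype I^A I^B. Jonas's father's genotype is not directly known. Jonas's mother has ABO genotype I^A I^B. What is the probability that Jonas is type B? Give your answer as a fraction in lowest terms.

Jonas's father's ABO genotype from I^A I^B × I^A I^B: 1/4 I^A I^A, 1/2 I^A I^B, 1/4 I^B I^B.
Crossing each possibility with the mother I^A I^B and summing P(type B): 1/4·0 + 1/2·1/4 + 1/4·1/2 = 1/4.

1/4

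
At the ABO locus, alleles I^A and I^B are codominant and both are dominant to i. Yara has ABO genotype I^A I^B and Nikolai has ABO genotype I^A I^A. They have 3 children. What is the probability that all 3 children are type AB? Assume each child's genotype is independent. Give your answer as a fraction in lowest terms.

1/8

ABO cross I^A I^B × I^A I^A → 1/2 A, 1/2 AB.
So P(type AB) = 1/2 per child.
All 3 independent: (1/2)^3 = 1/8.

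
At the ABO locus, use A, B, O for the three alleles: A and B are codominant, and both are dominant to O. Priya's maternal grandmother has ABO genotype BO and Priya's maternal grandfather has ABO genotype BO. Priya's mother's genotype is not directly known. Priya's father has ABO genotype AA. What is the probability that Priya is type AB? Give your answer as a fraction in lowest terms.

Priya's mother's ABO genotype from BO × BO: 1/4 BB, 1/2 BO, 1/4 OO.
Crossing each possibility with the father AA and summing P(type AB): 1/4·1 + 1/2·1/2 + 1/4·0 = 1/2.

1/2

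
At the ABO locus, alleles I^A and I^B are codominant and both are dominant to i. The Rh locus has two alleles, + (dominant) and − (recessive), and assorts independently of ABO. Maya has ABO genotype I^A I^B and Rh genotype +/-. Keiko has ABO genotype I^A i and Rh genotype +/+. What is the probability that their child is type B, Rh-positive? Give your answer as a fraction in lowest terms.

ABO cross I^A I^B × I^A i → offspring phenotypes: 1/2 A, 1/4 B, 1/4 AB.
Rh cross +/- × +/+ → 1 Rh+.
Independent loci: P(type B, Rh-positive) = 1/4 × 1 = 1/4.

1/4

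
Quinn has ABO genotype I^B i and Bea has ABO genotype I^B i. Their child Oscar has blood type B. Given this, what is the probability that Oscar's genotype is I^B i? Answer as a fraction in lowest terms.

Cross I^B i × I^B i → 1/4 I^B I^B, 1/2 I^B i, 1/4 i i.
Type-B genotypes among offspring: I^B I^B (1/4), I^B i (1/2); total 3/4.
P(I^B i | type B) = (1/2) / (3/4) = 2/3.

2/3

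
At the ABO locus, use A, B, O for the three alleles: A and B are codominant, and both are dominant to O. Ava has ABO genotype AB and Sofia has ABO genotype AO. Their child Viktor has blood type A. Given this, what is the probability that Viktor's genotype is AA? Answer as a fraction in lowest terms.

1/2

Cross AB × AO → 1/4 AA, 1/4 AB, 1/4 AO, 1/4 BO.
Type-A genotypes among offspring: AA (1/4), AO (1/4); total 1/2.
P(AA | type A) = (1/4) / (1/2) = 1/2.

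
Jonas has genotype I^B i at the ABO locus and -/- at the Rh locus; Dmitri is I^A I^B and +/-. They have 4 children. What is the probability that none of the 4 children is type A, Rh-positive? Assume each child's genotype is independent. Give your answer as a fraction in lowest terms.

ABO cross I^B i × I^A I^B → 1/4 A, 1/2 B, 1/4 AB.
Rh cross -/- × +/- → 1/2 Rh+, 1/2 Rh-; so P(type A, Rh-positive) = 1/4 × 1/2 = 1/8 per child.
P(not type A, Rh-positive) = 7/8 for one child; (7/8)^4 = 2401/4096.

2401/4096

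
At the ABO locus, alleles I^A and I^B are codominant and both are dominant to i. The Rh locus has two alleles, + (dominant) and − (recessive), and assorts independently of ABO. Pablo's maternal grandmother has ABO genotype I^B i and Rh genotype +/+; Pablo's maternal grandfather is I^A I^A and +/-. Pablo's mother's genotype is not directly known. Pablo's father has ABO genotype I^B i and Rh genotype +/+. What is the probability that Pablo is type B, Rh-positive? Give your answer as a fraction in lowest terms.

Pablo's mother's ABO genotype from I^B i × I^A I^A: 1/2 I^A I^B, 1/2 I^A i.
Crossing each possibility with the father I^B i and summing P(type B): 1/2·1/2 + 1/2·1/4 = 3/8.
Similarly for Rh via the mother's Rh distribution: P(Rh+) = 1.
Independent loci: 3/8 × 1 = 3/8.

3/8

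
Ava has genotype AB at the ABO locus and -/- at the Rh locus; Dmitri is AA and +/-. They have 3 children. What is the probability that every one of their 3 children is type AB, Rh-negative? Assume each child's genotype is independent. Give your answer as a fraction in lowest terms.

1/64

ABO cross AB × AA → 1/2 A, 1/2 AB.
Rh cross -/- × +/- → 1/2 Rh+, 1/2 Rh-; so P(type AB, Rh-negative) = 1/2 × 1/2 = 1/4 per child.
All 3 independent: (1/4)^3 = 1/64.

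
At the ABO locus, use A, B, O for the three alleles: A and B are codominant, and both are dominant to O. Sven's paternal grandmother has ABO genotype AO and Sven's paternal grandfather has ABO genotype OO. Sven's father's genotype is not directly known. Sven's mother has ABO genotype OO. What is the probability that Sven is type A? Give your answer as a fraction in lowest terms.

1/4

Sven's father's ABO genotype from AO × OO: 1/2 AO, 1/2 OO.
Crossing each possibility with the mother OO and summing P(type A): 1/2·1/2 + 1/2·0 = 1/4.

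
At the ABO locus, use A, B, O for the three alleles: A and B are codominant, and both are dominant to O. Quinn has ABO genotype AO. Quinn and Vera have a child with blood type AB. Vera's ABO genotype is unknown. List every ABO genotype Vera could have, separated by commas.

For each candidate genotype of Vera, check whether crossing it with AO can produce every observed child phenotype.
  AA → possible child types {A} ✗
  AB → possible child types {A, B, AB} ✓
  AO → possible child types {O, A} ✗
  BB → possible child types {B, AB} ✓
  BO → possible child types {O, A, B, AB} ✓
  OO → possible child types {O, A} ✗

AB, BB, BO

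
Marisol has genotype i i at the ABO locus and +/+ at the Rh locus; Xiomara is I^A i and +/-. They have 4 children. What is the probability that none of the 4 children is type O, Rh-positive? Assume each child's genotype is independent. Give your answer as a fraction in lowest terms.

ABO cross i i × I^A i → 1/2 O, 1/2 A.
Rh cross +/+ × +/- → 1 Rh+; so P(type O, Rh-positive) = 1/2 × 1 = 1/2 per child.
P(not type O, Rh-positive) = 1/2 for one child; (1/2)^4 = 1/16.

1/16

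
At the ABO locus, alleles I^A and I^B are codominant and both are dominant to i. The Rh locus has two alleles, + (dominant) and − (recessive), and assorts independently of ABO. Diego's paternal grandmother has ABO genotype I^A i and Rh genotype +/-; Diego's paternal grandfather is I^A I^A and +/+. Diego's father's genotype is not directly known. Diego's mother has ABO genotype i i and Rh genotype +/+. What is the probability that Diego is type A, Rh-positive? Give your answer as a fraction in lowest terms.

3/4

Diego's father's ABO genotype from I^A i × I^A I^A: 1/2 I^A I^A, 1/2 I^A i.
Crossing each possibility with the mother i i and summing P(type A): 1/2·1 + 1/2·1/2 = 3/4.
Similarly for Rh via the father's Rh distribution: P(Rh+) = 1.
Independent loci: 3/4 × 1 = 3/4.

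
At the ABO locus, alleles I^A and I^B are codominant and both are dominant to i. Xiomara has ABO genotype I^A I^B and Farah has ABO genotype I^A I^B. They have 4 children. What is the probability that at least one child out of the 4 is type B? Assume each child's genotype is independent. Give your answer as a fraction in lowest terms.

ABO cross I^A I^B × I^A I^B → 1/4 A, 1/4 B, 1/2 AB.
So P(type B) = 1/4 per child.
P(none) = (3/4)^4 = 81/256; P(at least one) = 1 − 81/256 = 175/256.

175/256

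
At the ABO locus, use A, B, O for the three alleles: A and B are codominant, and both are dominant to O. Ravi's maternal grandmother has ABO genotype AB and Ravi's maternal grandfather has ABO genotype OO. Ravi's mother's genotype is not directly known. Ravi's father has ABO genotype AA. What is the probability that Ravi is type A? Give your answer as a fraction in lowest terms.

Ravi's mother's ABO genotype from AB × OO: 1/2 AO, 1/2 BO.
Crossing each possibility with the father AA and summing P(type A): 1/2·1 + 1/2·1/2 = 3/4.

3/4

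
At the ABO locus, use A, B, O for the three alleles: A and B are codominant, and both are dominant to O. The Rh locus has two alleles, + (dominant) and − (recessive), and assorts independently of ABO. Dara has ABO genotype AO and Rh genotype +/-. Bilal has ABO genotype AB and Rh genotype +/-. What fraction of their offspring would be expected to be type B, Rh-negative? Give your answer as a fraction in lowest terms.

ABO cross AO × AB → offspring phenotypes: 1/2 A, 1/4 B, 1/4 AB.
Rh cross +/- × +/- → 3/4 Rh+, 1/4 Rh-.
Independent loci: P(type B, Rh-negative) = 1/4 × 1/4 = 1/16.

1/16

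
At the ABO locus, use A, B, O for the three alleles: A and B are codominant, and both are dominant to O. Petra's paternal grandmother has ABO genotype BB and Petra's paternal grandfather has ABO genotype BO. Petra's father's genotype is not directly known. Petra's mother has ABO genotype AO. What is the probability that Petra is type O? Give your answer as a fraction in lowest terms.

Petra's father's ABO genotype from BB × BO: 1/2 BB, 1/2 BO.
Crossing each possibility with the mother AO and summing P(type O): 1/2·0 + 1/2·1/4 = 1/8.

1/8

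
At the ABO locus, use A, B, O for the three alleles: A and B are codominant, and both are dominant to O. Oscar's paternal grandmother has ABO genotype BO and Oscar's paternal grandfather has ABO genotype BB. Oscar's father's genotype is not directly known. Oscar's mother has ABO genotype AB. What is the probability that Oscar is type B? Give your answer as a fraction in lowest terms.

1/2

Oscar's father's ABO genotype from BO × BB: 1/2 BB, 1/2 BO.
Crossing each possibility with the mother AB and summing P(type B): 1/2·1/2 + 1/2·1/2 = 1/2.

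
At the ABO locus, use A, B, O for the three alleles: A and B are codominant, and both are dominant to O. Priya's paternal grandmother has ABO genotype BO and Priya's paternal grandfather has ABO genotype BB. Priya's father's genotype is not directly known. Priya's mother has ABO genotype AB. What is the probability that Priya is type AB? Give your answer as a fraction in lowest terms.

3/8

Priya's father's ABO genotype from BO × BB: 1/2 BB, 1/2 BO.
Crossing each possibility with the mother AB and summing P(type AB): 1/2·1/2 + 1/2·1/4 = 3/8.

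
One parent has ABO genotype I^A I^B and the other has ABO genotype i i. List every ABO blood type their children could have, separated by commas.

A, B

Gametes from I^A I^B × i i give offspring ABO genotypes I^A i, I^B i, i.e. phenotypes A, B.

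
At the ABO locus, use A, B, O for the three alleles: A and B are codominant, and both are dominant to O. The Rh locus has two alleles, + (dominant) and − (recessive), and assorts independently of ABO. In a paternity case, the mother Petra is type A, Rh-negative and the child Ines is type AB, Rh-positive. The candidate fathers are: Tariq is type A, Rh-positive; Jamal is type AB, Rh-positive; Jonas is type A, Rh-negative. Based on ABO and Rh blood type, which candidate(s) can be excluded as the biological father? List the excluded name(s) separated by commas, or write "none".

A candidate is excluded only if no genotype consistent with his phenotype could produce a type AB, Rh-positive child with a type A, Rh-negative mother.
Tariq (type A, Rh+): no genotype consistent with that phenotype can produce a type-AB Rh+ child with a type-A mother.
Jonas (type A, Rh-): no genotype consistent with that phenotype can produce a type-AB Rh+ child with a type-A mother.

Tariq, Jonas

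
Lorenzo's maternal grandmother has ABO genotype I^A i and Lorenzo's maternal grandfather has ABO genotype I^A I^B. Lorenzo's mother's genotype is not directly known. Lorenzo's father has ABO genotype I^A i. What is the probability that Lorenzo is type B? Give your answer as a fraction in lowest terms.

Lorenzo's mother's ABO genotype from I^A i × I^A I^B: 1/4 I^A I^A, 1/4 I^A I^B, 1/4 I^A i, 1/4 I^B i.
Crossing each possibility with the father I^A i and summing P(type B): 1/4·0 + 1/4·1/4 + 1/4·0 + 1/4·1/4 = 1/8.

1/8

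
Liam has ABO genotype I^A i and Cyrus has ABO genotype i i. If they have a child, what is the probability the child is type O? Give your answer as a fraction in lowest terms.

ABO cross I^A i × i i → offspring phenotypes: 1/2 O, 1/2 A.
So P(type O) = 1/2.

1/2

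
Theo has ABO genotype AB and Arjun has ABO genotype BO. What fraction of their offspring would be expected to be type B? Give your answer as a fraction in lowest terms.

1/2

ABO cross AB × BO → offspring phenotypes: 1/4 A, 1/2 B, 1/4 AB.
So P(type B) = 1/2.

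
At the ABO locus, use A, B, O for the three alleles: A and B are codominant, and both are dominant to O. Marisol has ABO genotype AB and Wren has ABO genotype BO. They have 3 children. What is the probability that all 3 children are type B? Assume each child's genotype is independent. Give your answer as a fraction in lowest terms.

ABO cross AB × BO → 1/4 A, 1/2 B, 1/4 AB.
So P(type B) = 1/2 per child.
All 3 independent: (1/2)^3 = 1/8.

1/8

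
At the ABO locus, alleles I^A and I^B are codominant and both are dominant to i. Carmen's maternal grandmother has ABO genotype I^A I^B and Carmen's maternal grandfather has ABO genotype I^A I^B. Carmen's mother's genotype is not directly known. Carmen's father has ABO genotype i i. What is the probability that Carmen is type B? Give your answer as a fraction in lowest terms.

Carmen's mother's ABO genotype from I^A I^B × I^A I^B: 1/4 I^A I^A, 1/2 I^A I^B, 1/4 I^B I^B.
Crossing each possibility with the father i i and summing P(type B): 1/4·0 + 1/2·1/2 + 1/4·1 = 1/2.

1/2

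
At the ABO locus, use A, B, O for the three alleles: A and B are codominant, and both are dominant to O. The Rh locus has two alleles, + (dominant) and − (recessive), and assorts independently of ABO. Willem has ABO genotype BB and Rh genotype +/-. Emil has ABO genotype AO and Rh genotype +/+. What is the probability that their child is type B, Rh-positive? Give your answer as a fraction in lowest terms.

1/2

ABO cross BB × AO → offspring phenotypes: 1/2 B, 1/2 AB.
Rh cross +/- × +/+ → 1 Rh+.
Independent loci: P(type B, Rh-positive) = 1/2 × 1 = 1/2.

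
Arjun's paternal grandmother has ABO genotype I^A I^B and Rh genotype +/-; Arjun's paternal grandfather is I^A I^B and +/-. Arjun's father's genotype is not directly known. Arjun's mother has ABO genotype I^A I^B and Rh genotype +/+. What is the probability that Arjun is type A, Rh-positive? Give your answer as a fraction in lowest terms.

Arjun's father's ABO genotype from I^A I^B × I^A I^B: 1/4 I^A I^A, 1/2 I^A I^B, 1/4 I^B I^B.
Crossing each possibility with the mother I^A I^B and summing P(type A): 1/4·1/2 + 1/2·1/4 + 1/4·0 = 1/4.
Similarly for Rh via the father's Rh distribution: P(Rh+) = 1.
Independent loci: 1/4 × 1 = 1/4.

1/4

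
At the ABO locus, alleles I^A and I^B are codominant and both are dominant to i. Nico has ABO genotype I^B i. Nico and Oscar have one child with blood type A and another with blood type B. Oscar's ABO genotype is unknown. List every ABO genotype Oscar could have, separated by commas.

For each candidate genotype of Oscar, check whether crossing it with I^B i can produce every observed child phenotype.
  I^A I^A → possible child types {A, AB} ✗
  I^A I^B → possible child types {A, B, AB} ✓
  I^A i → possible child types {O, A, B, AB} ✓
  I^B I^B → possible child types {B} ✗
  I^B i → possible child types {O, B} ✗
  i i → possible child types {O, B} ✗

I^A I^B, I^A i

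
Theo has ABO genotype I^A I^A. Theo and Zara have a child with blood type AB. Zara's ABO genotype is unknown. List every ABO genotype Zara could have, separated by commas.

For each candidate genotype of Zara, check whether crossing it with I^A I^A can produce every observed child phenotype.
  I^A I^A → possible child types {A} ✗
  I^A I^B → possible child types {A, AB} ✓
  I^A i → possible child types {A} ✗
  I^B I^B → possible child types {AB} ✓
  I^B i → possible child types {A, AB} ✓
  i i → possible child types {A} ✗

I^A I^B, I^B I^B, I^B i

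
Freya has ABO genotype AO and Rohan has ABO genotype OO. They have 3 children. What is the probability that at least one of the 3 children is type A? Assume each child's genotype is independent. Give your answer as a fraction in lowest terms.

ABO cross AO × OO → 1/2 O, 1/2 A.
So P(type A) = 1/2 per child.
P(none) = (1/2)^3 = 1/8; P(at least one) = 1 − 1/8 = 7/8.

7/8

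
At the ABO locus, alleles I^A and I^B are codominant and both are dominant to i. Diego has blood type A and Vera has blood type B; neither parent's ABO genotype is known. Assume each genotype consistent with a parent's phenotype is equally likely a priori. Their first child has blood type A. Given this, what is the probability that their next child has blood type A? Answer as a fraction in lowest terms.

Possible genotypes: Diego ∈ {I^A I^A, I^A i}; Vera ∈ {I^B I^B, I^B i}.
Weight each parental genotype pair by prior × P(type-A child):
  I^A I^A × I^B i: posterior weight 2/3; P(next child type A) = 1/2.
  I^A i × I^B i: posterior weight 1/3; P(next child type A) = 1/4.
Weighted sum = 5/12.

5/12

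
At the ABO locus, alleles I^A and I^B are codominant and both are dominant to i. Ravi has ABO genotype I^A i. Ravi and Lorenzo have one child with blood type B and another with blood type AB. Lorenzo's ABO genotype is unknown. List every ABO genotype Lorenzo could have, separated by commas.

I^A I^B, I^B I^B, I^B i

For each candidate genotype of Lorenzo, check whether crossing it with I^A i can produce every observed child phenotype.
  I^A I^A → possible child types {A} ✗
  I^A I^B → possible child types {A, B, AB} ✓
  I^A i → possible child types {O, A} ✗
  I^B I^B → possible child types {B, AB} ✓
  I^B i → possible child types {O, A, B, AB} ✓
  i i → possible child types {O, A} ✗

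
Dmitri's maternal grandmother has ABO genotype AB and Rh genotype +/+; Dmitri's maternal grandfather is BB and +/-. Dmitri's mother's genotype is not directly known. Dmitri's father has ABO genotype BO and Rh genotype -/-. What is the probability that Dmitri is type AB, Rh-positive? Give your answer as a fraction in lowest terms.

3/32

Dmitri's mother's ABO genotype from AB × BB: 1/2 AB, 1/2 BB.
Crossing each possibility with the father BO and summing P(type AB): 1/2·1/4 + 1/2·0 = 1/8.
Similarly for Rh via the mother's Rh distribution: P(Rh+) = 3/4.
Independent loci: 1/8 × 3/4 = 3/32.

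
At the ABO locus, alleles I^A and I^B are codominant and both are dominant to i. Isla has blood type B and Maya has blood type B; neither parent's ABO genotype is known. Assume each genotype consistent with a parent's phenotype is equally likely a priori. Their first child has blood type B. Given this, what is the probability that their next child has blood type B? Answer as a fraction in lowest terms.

19/20

Possible genotypes: Isla ∈ {I^B I^B, I^B i}; Maya ∈ {I^B I^B, I^B i}.
Weight each parental genotype pair by prior × P(type-B child):
  I^B I^B × I^B I^B: posterior weight 4/15; P(next child type B) = 1.
  I^B I^B × I^B i: posterior weight 4/15; P(next child type B) = 1.
  I^B i × I^B I^B: posterior weight 4/15; P(next child type B) = 1.
  I^B i × I^B i: posterior weight 1/5; P(next child type B) = 3/4.
Weighted sum = 19/20.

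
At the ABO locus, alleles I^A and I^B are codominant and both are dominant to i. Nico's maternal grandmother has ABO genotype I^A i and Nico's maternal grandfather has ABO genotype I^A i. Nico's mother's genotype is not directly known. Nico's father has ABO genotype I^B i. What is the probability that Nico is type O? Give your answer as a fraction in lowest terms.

Nico's mother's ABO genotype from I^A i × I^A i: 1/4 I^A I^A, 1/2 I^A i, 1/4 i i.
Crossing each possibility with the father I^B i and summing P(type O): 1/4·0 + 1/2·1/4 + 1/4·1/2 = 1/4.

1/4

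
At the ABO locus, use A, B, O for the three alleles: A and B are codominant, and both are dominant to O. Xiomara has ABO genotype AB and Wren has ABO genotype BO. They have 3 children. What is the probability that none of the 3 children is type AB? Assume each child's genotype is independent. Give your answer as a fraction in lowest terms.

27/64

ABO cross AB × BO → 1/4 A, 1/2 B, 1/4 AB.
So P(type AB) = 1/4 per child.
P(not type AB) = 3/4 for one child; (3/4)^3 = 27/64.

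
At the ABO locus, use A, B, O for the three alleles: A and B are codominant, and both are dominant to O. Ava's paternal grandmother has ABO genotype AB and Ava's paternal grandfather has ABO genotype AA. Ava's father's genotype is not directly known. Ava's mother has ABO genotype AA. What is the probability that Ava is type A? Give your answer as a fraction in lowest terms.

Ava's father's ABO genotype from AB × AA: 1/2 AA, 1/2 AB.
Crossing each possibility with the mother AA and summing P(type A): 1/2·1 + 1/2·1/2 = 3/4.

3/4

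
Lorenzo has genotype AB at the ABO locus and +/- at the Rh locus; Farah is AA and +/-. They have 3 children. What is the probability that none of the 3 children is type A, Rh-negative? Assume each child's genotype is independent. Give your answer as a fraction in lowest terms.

343/512

ABO cross AB × AA → 1/2 A, 1/2 AB.
Rh cross +/- × +/- → 3/4 Rh+, 1/4 Rh-; so P(type A, Rh-negative) = 1/2 × 1/4 = 1/8 per child.
P(not type A, Rh-negative) = 7/8 for one child; (7/8)^3 = 343/512.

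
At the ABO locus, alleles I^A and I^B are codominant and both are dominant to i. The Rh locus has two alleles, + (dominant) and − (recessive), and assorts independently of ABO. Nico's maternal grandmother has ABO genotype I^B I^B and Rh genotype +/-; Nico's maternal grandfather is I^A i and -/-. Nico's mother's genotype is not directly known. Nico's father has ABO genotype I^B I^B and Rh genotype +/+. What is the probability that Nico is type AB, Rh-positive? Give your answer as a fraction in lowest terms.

Nico's mother's ABO genotype from I^B I^B × I^A i: 1/2 I^A I^B, 1/2 I^B i.
Crossing each possibility with the father I^B I^B and summing P(type AB): 1/2·1/2 + 1/2·0 = 1/4.
Similarly for Rh via the mother's Rh distribution: P(Rh+) = 1.
Independent loci: 1/4 × 1 = 1/4.

1/4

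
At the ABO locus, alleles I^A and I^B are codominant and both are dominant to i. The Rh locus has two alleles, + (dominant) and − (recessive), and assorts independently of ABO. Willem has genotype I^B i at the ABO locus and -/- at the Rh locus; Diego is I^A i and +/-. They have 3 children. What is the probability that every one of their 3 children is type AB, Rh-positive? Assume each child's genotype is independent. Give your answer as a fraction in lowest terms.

ABO cross I^B i × I^A i → 1/4 O, 1/4 A, 1/4 B, 1/4 AB.
Rh cross -/- × +/- → 1/2 Rh+, 1/2 Rh-; so P(type AB, Rh-positive) = 1/4 × 1/2 = 1/8 per child.
All 3 independent: (1/8)^3 = 1/512.

1/512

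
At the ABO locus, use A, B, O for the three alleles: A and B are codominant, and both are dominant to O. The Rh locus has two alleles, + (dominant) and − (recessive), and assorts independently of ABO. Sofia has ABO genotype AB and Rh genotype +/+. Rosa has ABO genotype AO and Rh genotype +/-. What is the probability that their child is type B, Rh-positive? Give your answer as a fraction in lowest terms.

1/4

ABO cross AB × AO → offspring phenotypes: 1/2 A, 1/4 B, 1/4 AB.
Rh cross +/+ × +/- → 1 Rh+.
Independent loci: P(type B, Rh-positive) = 1/4 × 1 = 1/4.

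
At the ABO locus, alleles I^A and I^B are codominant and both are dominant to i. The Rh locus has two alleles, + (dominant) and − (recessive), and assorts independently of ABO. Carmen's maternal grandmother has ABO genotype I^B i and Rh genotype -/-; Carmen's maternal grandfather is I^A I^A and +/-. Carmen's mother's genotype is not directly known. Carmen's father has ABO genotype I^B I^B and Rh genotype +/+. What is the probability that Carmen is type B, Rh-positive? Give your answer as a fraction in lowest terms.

Carmen's mother's ABO genotype from I^B i × I^A I^A: 1/2 I^A I^B, 1/2 I^A i.
Crossing each possibility with the father I^B I^B and summing P(type B): 1/2·1/2 + 1/2·1/2 = 1/2.
Similarly for Rh via the mother's Rh distribution: P(Rh+) = 1.
Independent loci: 1/2 × 1 = 1/2.

1/2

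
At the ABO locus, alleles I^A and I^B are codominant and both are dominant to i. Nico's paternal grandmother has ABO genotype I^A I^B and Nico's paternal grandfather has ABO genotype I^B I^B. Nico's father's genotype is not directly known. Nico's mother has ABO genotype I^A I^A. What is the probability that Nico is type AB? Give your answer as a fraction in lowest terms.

3/4

Nico's father's ABO genotype from I^A I^B × I^B I^B: 1/2 I^A I^B, 1/2 I^B I^B.
Crossing each possibility with the mother I^A I^A and summing P(type AB): 1/2·1/2 + 1/2·1 = 3/4.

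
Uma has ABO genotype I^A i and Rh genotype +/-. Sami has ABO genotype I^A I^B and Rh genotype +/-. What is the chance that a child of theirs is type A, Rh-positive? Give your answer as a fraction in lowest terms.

3/8

ABO cross I^A i × I^A I^B → offspring phenotypes: 1/2 A, 1/4 B, 1/4 AB.
Rh cross +/- × +/- → 3/4 Rh+, 1/4 Rh-.
Independent loci: P(type A, Rh-positive) = 1/2 × 3/4 = 3/8.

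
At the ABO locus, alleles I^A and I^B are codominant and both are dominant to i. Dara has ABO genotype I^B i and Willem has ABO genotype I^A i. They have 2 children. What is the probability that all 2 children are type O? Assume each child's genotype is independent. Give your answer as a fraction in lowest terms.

ABO cross I^B i × I^A i → 1/4 O, 1/4 A, 1/4 B, 1/4 AB.
So P(type O) = 1/4 per child.
All 2 independent: (1/4)^2 = 1/16.

1/16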